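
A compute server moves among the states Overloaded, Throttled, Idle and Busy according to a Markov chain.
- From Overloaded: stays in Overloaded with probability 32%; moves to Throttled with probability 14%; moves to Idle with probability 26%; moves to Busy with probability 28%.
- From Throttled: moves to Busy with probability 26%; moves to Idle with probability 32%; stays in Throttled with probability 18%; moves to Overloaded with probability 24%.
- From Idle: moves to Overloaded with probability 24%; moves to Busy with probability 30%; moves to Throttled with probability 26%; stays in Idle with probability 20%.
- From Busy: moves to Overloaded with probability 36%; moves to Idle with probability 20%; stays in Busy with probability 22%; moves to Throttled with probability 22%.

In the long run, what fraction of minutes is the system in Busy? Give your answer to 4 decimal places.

Let the stationary distribution be π with π = πP and π_1 + π_2 + π_3 + π_4 = 1.
π_1 = 0.32·π_1 + 0.24·π_2 + 0.24·π_3 + 0.36·π_4
π_2 = 0.14·π_1 + 0.18·π_2 + 0.26·π_3 + 0.22·π_4
π_3 = 0.26·π_1 + 0.32·π_2 + 0.2·π_3 + 0.2·π_4
Solving with the normalization constraint gives π = (0.2954, 0.1981, 0.2415, 0.2650).
So the stationary probability of Busy is 0.2650.

0.2650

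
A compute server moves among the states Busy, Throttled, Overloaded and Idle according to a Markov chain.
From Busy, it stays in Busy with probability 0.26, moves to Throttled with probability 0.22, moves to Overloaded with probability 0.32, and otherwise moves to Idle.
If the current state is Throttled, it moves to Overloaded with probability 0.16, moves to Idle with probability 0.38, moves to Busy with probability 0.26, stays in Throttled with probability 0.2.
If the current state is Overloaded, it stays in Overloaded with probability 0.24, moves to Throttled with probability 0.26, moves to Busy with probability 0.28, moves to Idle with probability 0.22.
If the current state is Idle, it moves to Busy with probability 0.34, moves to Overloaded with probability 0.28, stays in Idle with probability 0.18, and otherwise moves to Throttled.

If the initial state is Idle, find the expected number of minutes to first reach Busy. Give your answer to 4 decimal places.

3.2451

Let t(s) be the expected number of minutes to first reach Busy from state s, with t(Busy) = 0. Conditioning on the first minute:
t(Throttled) = 1 + 0.2·t(Throttled) + 0.16·t(Overloaded) + 0.38·t(Idle)
t(Overloaded) = 1 + 0.26·t(Throttled) + 0.24·t(Overloaded) + 0.22·t(Idle)
t(Idle) = 1 + 0.2·t(Throttled) + 0.28·t(Overloaded) + 0.18·t(Idle)
Solving: t(Throttled) = 3.4806, t(Overloaded) = 3.4459, t(Idle) = 3.2451.
Expected minutes from Idle to Busy: 3.2451.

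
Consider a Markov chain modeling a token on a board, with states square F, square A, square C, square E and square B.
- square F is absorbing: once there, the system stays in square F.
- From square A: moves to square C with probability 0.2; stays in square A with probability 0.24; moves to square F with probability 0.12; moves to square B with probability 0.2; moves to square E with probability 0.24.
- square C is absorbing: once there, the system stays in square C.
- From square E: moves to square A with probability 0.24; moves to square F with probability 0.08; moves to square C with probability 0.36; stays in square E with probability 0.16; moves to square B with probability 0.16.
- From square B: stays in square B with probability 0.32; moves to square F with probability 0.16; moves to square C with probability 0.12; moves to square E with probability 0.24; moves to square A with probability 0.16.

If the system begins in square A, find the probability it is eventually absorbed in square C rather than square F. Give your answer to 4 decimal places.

Let h(s) be the probability of absorption at square C starting from transient state s. Then h(square C) = 1 and h(square F) = 0. By first-step analysis:
h(square A) = 0.12·0 + 0.24·h(square A) + 0.2·1 + 0.24·h(square E) + 0.2·h(square B)
h(square E) = 0.08·0 + 0.24·h(square A) + 0.36·1 + 0.16·h(square E) + 0.16·h(square B)
h(square B) = 0.16·0 + 0.16·h(square A) + 0.12·1 + 0.24·h(square E) + 0.32·h(square B)
Solving: h(square A) = 0.6455, h(square E) = 0.7242, h(square B) = 0.5840.
Starting from square A, the probability is 0.6455.

0.6455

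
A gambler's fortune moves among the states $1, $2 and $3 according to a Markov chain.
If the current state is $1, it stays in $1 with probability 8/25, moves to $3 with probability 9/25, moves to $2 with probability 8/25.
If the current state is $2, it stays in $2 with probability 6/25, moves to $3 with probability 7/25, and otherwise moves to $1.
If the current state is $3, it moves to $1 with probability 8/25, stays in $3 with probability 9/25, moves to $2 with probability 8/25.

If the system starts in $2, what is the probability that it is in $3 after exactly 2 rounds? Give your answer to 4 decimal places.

Sum over the intermediate state after 1 round:
P = P($2→$1)·P($1→$3) + P($2→$2)·P($2→$3) + P($2→$3)·P($3→$3)
  = 0.48×0.36 + 0.24×0.28 + 0.28×0.36
  = 0.1728 + 0.0672 + 0.1008 = 0.3408

0.3408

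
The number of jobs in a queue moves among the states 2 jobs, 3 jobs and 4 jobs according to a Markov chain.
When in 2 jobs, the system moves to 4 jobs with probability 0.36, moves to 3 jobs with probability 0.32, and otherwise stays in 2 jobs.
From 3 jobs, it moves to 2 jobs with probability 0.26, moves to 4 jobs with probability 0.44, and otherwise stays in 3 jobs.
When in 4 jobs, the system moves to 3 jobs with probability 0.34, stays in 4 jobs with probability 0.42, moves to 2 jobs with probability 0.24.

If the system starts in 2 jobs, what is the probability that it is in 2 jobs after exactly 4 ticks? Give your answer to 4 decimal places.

Propagate the distribution vector 4 ticks from 2 jobs.
After 0 ticks: (1.0000, 0.0000, 0.0000)
After 1 tick: (0.3200, 0.3200, 0.3600)
After 2 ticks: (0.2720, 0.3208, 0.4072)
After 3 ticks: (0.2682, 0.3217, 0.4101)
After 4 ticks: (0.2679, 0.3218, 0.4103)
P(in 2 jobs after 4 ticks) = 0.2679

0.2679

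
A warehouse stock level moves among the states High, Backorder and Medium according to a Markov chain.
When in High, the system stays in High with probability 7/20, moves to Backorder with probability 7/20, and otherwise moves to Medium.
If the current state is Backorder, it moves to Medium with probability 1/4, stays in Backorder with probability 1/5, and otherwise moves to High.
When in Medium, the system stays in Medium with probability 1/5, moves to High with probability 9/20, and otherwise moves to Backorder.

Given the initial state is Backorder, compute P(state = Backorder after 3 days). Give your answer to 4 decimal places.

0.3020

Propagate the distribution vector 3 days from Backorder.
After 0 days: (0.0000, 1.0000, 0.0000)
After 1 day: (0.5500, 0.2000, 0.2500)
After 2 days: (0.4150, 0.3200, 0.2650)
After 3 days: (0.4405, 0.3020, 0.2575)
P(in Backorder after 3 days) = 0.3020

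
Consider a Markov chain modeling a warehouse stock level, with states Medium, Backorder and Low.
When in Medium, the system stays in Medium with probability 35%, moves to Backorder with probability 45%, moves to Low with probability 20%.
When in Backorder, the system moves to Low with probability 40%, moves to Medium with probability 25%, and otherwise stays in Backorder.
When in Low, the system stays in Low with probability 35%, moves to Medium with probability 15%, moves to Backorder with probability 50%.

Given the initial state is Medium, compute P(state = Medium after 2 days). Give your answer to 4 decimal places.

Sum over the intermediate state after 1 day:
P = P(Medium→Medium)·P(Medium→Medium) + P(Medium→Backorder)·P(Backorder→Medium) + P(Medium→Low)·P(Low→Medium)
  = 0.35×0.35 + 0.45×0.25 + 0.2×0.15
  = 0.1225 + 0.1125 + 0.0300 = 0.2650

0.2650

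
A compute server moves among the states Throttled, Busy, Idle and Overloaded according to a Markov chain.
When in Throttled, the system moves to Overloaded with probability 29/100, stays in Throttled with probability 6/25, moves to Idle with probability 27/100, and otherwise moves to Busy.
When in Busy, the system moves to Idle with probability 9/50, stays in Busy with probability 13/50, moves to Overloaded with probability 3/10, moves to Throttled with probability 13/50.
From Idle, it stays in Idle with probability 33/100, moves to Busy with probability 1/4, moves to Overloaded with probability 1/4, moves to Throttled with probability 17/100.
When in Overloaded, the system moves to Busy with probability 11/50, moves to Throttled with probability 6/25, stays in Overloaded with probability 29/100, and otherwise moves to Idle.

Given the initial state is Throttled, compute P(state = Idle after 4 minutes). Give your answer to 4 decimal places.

Propagate the distribution vector 4 minutes from Throttled.
After 0 minutes: (1.0000, 0.0000, 0.0000, 0.0000)
After 1 minute: (0.2400, 0.2000, 0.2700, 0.2900)
After 2 minutes: (0.2251, 0.2313, 0.2624, 0.2812)
After 3 minutes: (0.2263, 0.2326, 0.2593, 0.2818)
After 4 minutes: (0.2265, 0.2326, 0.2590, 0.2820)
P(in Idle after 4 minutes) = 0.2590

0.2590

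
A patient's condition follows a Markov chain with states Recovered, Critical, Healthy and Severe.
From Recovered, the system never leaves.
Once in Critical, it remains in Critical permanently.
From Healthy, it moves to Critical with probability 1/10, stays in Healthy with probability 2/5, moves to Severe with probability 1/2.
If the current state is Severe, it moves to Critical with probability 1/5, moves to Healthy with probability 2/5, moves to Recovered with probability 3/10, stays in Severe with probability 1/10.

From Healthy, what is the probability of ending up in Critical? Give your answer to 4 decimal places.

0.5588

Let h(s) be the probability of absorption at Critical starting from transient state s. Then h(Critical) = 1 and h(Recovered) = 0. By first-step analysis:
h(Healthy) = 0.1·1 + 0.4·h(Healthy) + 0.5·h(Severe)
h(Severe) = 0.3·0 + 0.2·1 + 0.4·h(Healthy) + 0.1·h(Severe)
Solving: h(Healthy) = 0.5588, h(Severe) = 0.4706.
Starting from Healthy, the probability is 0.5588.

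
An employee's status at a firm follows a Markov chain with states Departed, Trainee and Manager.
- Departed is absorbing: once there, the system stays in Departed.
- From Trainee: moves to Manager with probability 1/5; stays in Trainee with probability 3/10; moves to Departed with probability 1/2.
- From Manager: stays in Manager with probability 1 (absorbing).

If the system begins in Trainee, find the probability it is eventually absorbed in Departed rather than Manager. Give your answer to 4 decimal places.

Let h(s) be the probability of absorption at Departed starting from transient state s. Then h(Departed) = 1 and h(Manager) = 0. By first-step analysis:
h(Trainee) = 0.5·1 + 0.3·h(Trainee) + 0.2·0
Solving: h(Trainee) = 0.7143.
Starting from Trainee, the probability is 0.7143.

0.7143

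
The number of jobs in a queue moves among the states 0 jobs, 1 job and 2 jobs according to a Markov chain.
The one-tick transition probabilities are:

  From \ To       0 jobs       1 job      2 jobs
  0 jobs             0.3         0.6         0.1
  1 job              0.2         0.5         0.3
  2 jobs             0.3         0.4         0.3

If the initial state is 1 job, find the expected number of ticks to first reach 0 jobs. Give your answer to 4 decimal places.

4.3478

Let t(s) be the expected number of ticks to first reach 0 jobs from state s, with t(0 jobs) = 0. Conditioning on the first tick:
t(1 job) = 1 + 0.5·t(1 job) + 0.3·t(2 jobs)
t(2 jobs) = 1 + 0.4·t(1 job) + 0.3·t(2 jobs)
Solving: t(1 job) = 4.3478, t(2 jobs) = 3.9130.
Expected ticks from 1 job to 0 jobs: 4.3478.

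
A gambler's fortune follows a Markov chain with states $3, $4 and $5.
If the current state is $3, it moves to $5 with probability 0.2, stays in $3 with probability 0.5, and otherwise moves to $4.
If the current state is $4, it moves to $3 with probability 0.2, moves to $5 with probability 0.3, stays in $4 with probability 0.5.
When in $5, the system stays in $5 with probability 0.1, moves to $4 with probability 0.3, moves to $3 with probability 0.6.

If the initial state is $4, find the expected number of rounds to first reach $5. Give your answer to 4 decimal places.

Let t(s) be the expected number of rounds to first reach $5 from state s, with t($5) = 0. Conditioning on the first round:
t($3) = 1 + 0.5·t($3) + 0.3·t($4)
t($4) = 1 + 0.2·t($3) + 0.5·t($4)
Solving: t($3) = 4.2105, t($4) = 3.6842.
Expected rounds from $4 to $5: 3.6842.

3.6842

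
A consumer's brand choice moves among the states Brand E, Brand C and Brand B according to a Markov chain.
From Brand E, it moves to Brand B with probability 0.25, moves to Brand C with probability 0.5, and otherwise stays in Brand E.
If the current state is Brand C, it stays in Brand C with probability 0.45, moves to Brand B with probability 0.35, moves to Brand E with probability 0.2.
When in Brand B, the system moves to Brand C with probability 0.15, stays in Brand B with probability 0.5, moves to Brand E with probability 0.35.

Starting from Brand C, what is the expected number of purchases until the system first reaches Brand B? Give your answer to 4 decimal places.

3.0400

Let t(s) be the expected number of purchases to first reach Brand B from state s, with t(Brand B) = 0. Conditioning on the first purchase:
t(Brand E) = 1 + 0.25·t(Brand E) + 0.5·t(Brand C)
t(Brand C) = 1 + 0.2·t(Brand E) + 0.45·t(Brand C)
Solving: t(Brand E) = 3.3600, t(Brand C) = 3.0400.
Expected purchases from Brand C to Brand B: 3.0400.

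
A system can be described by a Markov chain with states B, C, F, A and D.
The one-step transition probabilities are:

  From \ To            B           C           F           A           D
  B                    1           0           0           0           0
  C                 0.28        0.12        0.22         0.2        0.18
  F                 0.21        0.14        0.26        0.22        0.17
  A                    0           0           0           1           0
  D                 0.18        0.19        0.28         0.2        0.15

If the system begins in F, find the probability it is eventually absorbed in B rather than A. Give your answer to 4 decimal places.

0.5016

Let h(s) be the probability of absorption at B starting from transient state s. Then h(B) = 1 and h(A) = 0. By first-step analysis:
h(C) = 0.28·1 + 0.12·h(C) + 0.22·h(F) + 0.2·0 + 0.18·h(D)
h(F) = 0.21·1 + 0.14·h(C) + 0.26·h(F) + 0.22·0 + 0.17·h(D)
h(D) = 0.18·1 + 0.19·h(C) + 0.28·h(F) + 0.2·0 + 0.15·h(D)
Solving: h(C) = 0.5457, h(F) = 0.5016, h(D) = 0.4990.
Starting from F, the probability is 0.5016.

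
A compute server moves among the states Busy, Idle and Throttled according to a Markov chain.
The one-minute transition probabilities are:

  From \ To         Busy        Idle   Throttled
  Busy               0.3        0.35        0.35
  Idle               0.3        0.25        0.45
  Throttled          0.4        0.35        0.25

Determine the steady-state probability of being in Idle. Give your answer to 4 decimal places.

0.3182

Let the stationary distribution be π with π = πP and π_1 + π_2 + π_3 = 1.
π_1 = 0.3·π_1 + 0.3·π_2 + 0.4·π_3
π_2 = 0.35·π_1 + 0.25·π_2 + 0.35·π_3
Solving with the normalization constraint gives π = (0.3347, 0.3182, 0.3471).
So the stationary probability of Idle is 0.3182.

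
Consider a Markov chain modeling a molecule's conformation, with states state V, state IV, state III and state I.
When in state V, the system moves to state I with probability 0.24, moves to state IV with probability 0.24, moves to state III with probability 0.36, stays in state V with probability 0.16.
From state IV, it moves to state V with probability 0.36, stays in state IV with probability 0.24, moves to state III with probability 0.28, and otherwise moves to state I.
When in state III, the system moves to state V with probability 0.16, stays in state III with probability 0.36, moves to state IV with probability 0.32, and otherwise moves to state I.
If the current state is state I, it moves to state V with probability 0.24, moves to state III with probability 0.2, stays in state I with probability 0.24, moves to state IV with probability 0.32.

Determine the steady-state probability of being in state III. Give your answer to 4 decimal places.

0.3086

Let the stationary distribution be π with π = πP and π_1 + π_2 + π_3 + π_4 = 1.
π_1 = 0.16·π_1 + 0.36·π_2 + 0.16·π_3 + 0.24·π_4
π_2 = 0.24·π_1 + 0.24·π_2 + 0.32·π_3 + 0.32·π_4
π_3 = 0.36·π_1 + 0.28·π_2 + 0.36·π_3 + 0.2·π_4
Solving with the normalization constraint gives π = (0.2304, 0.2792, 0.3086, 0.1818).
So the stationary probability of state III is 0.3086.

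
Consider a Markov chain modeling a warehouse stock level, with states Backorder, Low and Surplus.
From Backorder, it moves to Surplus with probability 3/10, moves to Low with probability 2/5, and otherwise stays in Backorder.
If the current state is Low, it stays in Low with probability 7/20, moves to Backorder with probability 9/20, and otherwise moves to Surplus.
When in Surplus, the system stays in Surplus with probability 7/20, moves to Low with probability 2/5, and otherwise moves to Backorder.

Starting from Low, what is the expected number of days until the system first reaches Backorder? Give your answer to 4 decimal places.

2.4818

Let t(s) be the expected number of days to first reach Backorder from state s, with t(Backorder) = 0. Conditioning on the first day:
t(Low) = 1 + 0.35·t(Low) + 0.2·t(Surplus)
t(Surplus) = 1 + 0.4·t(Low) + 0.35·t(Surplus)
Solving: t(Low) = 2.4818, t(Surplus) = 3.0657.
Expected days from Low to Backorder: 2.4818.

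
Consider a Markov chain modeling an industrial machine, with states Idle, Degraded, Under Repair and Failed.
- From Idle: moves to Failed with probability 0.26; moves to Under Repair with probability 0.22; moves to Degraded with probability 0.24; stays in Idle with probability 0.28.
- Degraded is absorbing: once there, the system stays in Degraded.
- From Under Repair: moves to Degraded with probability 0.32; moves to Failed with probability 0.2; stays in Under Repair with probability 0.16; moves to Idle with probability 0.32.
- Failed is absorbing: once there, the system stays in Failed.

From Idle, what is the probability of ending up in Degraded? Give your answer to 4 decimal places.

Let h(s) be the probability of absorption at Degraded starting from transient state s. Then h(Degraded) = 1 and h(Failed) = 0. By first-step analysis:
h(Idle) = 0.28·h(Idle) + 0.24·1 + 0.22·h(Under Repair) + 0.26·0
h(Under Repair) = 0.32·h(Idle) + 0.32·1 + 0.16·h(Under Repair) + 0.2·0
Solving: h(Idle) = 0.5090, h(Under Repair) = 0.5749.
Starting from Idle, the probability is 0.5090.

0.5090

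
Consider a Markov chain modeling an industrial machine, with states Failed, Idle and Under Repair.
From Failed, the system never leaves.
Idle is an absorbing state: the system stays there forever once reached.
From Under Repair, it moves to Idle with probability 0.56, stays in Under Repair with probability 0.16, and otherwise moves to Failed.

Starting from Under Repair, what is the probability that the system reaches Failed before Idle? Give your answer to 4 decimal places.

Let h(s) be the probability of absorption at Failed starting from transient state s. Then h(Failed) = 1 and h(Idle) = 0. By first-step analysis:
h(Under Repair) = 0.28·1 + 0.56·0 + 0.16·h(Under Repair)
Solving: h(Under Repair) = 0.3333.
Starting from Under Repair, the probability is 0.3333.

0.3333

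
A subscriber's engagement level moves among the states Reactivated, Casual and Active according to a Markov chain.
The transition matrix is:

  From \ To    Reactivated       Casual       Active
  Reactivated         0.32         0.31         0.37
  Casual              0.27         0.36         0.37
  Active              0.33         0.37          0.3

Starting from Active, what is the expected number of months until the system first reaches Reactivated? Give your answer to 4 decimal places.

3.2465

Let t(s) be the expected number of months to first reach Reactivated from state s, with t(Reactivated) = 0. Conditioning on the first month:
t(Casual) = 1 + 0.36·t(Casual) + 0.37·t(Active)
t(Active) = 1 + 0.37·t(Casual) + 0.3·t(Active)
Solving: t(Casual) = 3.4394, t(Active) = 3.2465.
Expected months from Active to Reactivated: 3.2465.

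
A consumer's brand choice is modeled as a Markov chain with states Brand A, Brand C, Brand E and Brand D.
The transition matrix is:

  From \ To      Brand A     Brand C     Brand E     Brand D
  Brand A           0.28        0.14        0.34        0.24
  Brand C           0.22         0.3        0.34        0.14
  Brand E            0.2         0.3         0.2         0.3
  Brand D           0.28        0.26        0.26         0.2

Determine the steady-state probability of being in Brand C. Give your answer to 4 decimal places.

0.2523

Let the stationary distribution be π with π = πP and π_1 + π_2 + π_3 + π_4 = 1.
π_1 = 0.28·π_1 + 0.22·π_2 + 0.2·π_3 + 0.28·π_4
π_2 = 0.14·π_1 + 0.3·π_2 + 0.3·π_3 + 0.26·π_4
π_3 = 0.34·π_1 + 0.34·π_2 + 0.2·π_3 + 0.26·π_4
Solving with the normalization constraint gives π = (0.2423, 0.2523, 0.2826, 0.2228).
So the stationary probability of Brand C is 0.2523.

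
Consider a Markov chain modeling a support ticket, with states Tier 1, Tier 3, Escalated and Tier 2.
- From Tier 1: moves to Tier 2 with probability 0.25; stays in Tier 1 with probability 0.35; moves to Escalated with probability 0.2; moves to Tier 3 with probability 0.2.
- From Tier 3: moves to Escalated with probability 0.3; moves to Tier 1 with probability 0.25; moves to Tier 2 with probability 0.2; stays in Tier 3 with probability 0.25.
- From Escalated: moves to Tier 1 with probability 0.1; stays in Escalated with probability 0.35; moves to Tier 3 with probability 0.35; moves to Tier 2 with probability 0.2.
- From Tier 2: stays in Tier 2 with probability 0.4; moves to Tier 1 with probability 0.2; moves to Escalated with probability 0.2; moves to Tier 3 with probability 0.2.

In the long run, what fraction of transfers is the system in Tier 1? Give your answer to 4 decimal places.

Let the stationary distribution be π with π = πP and π_1 + π_2 + π_3 + π_4 = 1.
π_1 = 0.35·π_1 + 0.25·π_2 + 0.1·π_3 + 0.2·π_4
π_2 = 0.2·π_1 + 0.25·π_2 + 0.35·π_3 + 0.2·π_4
π_3 = 0.2·π_1 + 0.3·π_2 + 0.35·π_3 + 0.2·π_4
Solving with the normalization constraint gives π = (0.2190, 0.2524, 0.2650, 0.2637).
So the stationary probability of Tier 1 is 0.2190.

0.2190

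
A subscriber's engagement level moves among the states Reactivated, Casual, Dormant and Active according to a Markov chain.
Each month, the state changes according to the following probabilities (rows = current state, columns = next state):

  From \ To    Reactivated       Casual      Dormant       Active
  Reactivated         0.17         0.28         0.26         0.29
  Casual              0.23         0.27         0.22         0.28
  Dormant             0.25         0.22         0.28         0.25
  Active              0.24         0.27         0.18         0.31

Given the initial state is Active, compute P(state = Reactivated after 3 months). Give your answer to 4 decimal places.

0.2241

Propagate the distribution vector 3 months from Active.
After 0 months: (0.0000, 0.0000, 0.0000, 1.0000)
After 1 month: (0.2400, 0.2700, 0.1800, 0.3100)
After 2 months: (0.2223, 0.2634, 0.2280, 0.2863)
After 3 months: (0.2241, 0.2608, 0.2311, 0.2840)
P(in Reactivated after 3 months) = 0.2241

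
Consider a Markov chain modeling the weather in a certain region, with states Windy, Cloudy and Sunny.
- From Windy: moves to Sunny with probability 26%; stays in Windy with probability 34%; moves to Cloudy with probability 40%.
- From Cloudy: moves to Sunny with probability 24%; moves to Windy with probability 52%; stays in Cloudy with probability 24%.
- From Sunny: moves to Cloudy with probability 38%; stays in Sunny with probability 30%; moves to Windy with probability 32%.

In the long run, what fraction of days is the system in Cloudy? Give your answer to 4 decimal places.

0.3403

Let the stationary distribution be π with π = πP and π_1 + π_2 + π_3 = 1.
π_1 = 0.34·π_1 + 0.52·π_2 + 0.32·π_3
π_2 = 0.4·π_1 + 0.24·π_2 + 0.38·π_3
Solving with the normalization constraint gives π = (0.3960, 0.3403, 0.2637).
So the stationary probability of Cloudy is 0.3403.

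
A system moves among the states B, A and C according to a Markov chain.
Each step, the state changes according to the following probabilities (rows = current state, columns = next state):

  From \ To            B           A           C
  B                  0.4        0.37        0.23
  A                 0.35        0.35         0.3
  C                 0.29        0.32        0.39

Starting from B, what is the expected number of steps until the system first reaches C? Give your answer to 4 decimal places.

3.9155

Let t(s) be the expected number of steps to first reach C from state s, with t(C) = 0. Conditioning on the first step:
t(B) = 1 + 0.4·t(B) + 0.37·t(A)
t(A) = 1 + 0.35·t(B) + 0.35·t(A)
Solving: t(B) = 3.9155, t(A) = 3.6468.
Expected steps from B to C: 3.9155.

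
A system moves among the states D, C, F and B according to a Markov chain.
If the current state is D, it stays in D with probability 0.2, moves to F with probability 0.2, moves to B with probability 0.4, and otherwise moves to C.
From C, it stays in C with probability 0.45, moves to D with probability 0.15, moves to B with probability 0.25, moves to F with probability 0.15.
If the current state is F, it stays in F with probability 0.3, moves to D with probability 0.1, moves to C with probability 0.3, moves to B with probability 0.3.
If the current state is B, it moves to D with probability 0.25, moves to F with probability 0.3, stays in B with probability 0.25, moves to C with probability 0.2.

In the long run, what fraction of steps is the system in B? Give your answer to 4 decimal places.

Let the stationary distribution be π with π = πP and π_1 + π_2 + π_3 + π_4 = 1.
π_1 = 0.2·π_1 + 0.15·π_2 + 0.1·π_3 + 0.25·π_4
π_2 = 0.2·π_1 + 0.45·π_2 + 0.3·π_3 + 0.2·π_4
π_3 = 0.2·π_1 + 0.15·π_2 + 0.3·π_3 + 0.3·π_4
Solving with the normalization constraint gives π = (0.1757, 0.2984, 0.2377, 0.2882).
So the stationary probability of B is 0.2882.

0.2882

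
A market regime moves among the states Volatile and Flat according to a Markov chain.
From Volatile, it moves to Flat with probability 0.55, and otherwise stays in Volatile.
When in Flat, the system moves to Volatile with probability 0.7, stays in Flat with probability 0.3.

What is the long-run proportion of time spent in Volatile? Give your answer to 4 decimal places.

0.5600

Let the stationary distribution be π with π = πP and π_1 + π_2 = 1.
π_1 = 0.45·π_1 + 0.7·π_2
Solving with the normalization constraint gives π = (0.5600, 0.4400).
So the stationary probability of Volatile is 0.5600.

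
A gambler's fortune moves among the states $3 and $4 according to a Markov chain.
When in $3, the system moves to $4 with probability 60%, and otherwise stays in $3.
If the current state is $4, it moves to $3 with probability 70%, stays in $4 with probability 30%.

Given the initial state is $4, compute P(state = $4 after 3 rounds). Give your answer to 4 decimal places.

0.4470

Propagate the distribution vector 3 rounds from $4.
After 0 rounds: (0.0000, 1.0000)
After 1 round: (0.7000, 0.3000)
After 2 rounds: (0.4900, 0.5100)
After 3 rounds: (0.5530, 0.4470)
P(in $4 after 3 rounds) = 0.4470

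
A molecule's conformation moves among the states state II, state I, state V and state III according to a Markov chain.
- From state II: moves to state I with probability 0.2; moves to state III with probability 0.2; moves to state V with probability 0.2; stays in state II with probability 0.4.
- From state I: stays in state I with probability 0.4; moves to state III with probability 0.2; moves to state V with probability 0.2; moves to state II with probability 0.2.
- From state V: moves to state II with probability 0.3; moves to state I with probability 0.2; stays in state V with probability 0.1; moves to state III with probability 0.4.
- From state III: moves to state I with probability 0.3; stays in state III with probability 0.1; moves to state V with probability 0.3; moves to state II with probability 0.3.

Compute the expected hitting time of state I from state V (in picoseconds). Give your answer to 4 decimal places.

Let t(s) be the expected number of picoseconds to first reach state I from state s, with t(state I) = 0. Conditioning on the first picosecond:
t(state II) = 1 + 0.4·t(state II) + 0.2·t(state V) + 0.2·t(state III)
t(state V) = 1 + 0.3·t(state II) + 0.1·t(state V) + 0.4·t(state III)
t(state III) = 1 + 0.3·t(state II) + 0.3·t(state V) + 0.1·t(state III)
Solving: t(state II) = 4.5076, t(state V) = 4.4318, t(state III) = 4.0909.
Expected picoseconds from state V to state I: 4.4318.

4.4318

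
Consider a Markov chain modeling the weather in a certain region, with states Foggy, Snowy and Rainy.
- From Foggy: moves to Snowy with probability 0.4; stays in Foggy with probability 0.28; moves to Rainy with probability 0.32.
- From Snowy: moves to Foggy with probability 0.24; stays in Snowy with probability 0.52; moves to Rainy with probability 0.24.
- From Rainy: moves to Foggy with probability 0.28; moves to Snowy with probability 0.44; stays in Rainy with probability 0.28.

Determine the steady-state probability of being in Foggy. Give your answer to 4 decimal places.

0.2613

Let the stationary distribution be π with π = πP and π_1 + π_2 + π_3 = 1.
π_1 = 0.28·π_1 + 0.24·π_2 + 0.28·π_3
π_2 = 0.4·π_1 + 0.52·π_2 + 0.44·π_3
Solving with the normalization constraint gives π = (0.2613, 0.4669, 0.2718).
So the stationary probability of Foggy is 0.2613.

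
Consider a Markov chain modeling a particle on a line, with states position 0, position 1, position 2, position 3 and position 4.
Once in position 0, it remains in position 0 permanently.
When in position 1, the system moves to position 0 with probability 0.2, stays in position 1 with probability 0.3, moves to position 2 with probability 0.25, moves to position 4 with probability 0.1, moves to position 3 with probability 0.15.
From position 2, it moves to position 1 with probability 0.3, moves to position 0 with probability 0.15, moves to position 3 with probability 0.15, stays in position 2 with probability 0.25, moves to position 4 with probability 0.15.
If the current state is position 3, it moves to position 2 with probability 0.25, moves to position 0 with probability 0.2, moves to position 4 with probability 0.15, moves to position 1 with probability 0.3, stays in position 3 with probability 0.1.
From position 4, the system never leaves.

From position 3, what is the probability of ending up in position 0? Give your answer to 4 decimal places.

0.5814

Let h(s) be the probability of absorption at position 0 starting from transient state s. Then h(position 0) = 1 and h(position 4) = 0. By first-step analysis:
h(position 1) = 0.2·1 + 0.3·h(position 1) + 0.25·h(position 2) + 0.15·h(position 3) + 0.1·0
h(position 2) = 0.15·1 + 0.3·h(position 1) + 0.25·h(position 2) + 0.15·h(position 3) + 0.15·0
h(position 3) = 0.2·1 + 0.3·h(position 1) + 0.25·h(position 2) + 0.1·h(position 3) + 0.15·0
Solving: h(position 1) = 0.6105, h(position 2) = 0.5605, h(position 3) = 0.5814.
Starting from position 3, the probability is 0.5814.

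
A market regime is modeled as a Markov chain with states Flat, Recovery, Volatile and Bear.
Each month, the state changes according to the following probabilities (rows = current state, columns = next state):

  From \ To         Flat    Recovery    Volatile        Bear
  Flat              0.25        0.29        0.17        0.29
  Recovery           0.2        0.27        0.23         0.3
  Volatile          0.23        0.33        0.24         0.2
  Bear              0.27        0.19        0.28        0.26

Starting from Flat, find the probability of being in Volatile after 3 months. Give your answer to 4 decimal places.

0.2315

Propagate the distribution vector 3 months from Flat.
After 0 months: (1.0000, 0.0000, 0.0000, 0.0000)
After 1 month: (0.2500, 0.2900, 0.1700, 0.2900)
After 2 months: (0.2379, 0.2620, 0.2312, 0.2689)
After 3 months: (0.2377, 0.2671, 0.2315, 0.2637)
P(in Volatile after 3 months) = 0.2315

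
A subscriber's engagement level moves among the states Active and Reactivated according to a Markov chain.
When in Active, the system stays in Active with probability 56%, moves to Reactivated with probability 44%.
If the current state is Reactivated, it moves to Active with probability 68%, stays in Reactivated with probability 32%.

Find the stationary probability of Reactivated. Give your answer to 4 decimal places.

0.3929

Let the stationary distribution be π with π = πP and π_1 + π_2 = 1.
π_1 = 0.56·π_1 + 0.68·π_2
Solving with the normalization constraint gives π = (0.6071, 0.3929).
So the stationary probability of Reactivated is 0.3929.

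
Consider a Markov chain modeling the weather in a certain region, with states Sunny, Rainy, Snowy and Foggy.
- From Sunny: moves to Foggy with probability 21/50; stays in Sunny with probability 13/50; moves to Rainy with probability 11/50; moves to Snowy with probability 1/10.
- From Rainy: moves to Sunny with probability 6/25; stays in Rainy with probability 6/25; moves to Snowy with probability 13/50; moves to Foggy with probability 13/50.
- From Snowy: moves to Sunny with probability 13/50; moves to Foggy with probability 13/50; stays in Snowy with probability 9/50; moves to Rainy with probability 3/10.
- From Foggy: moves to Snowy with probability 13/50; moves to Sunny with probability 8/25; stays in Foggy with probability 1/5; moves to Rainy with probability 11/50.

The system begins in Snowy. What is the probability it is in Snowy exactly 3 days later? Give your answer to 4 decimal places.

0.2005

Propagate the distribution vector 3 days from Snowy.
After 0 days: (0.0000, 0.0000, 1.0000, 0.0000)
After 1 day: (0.2600, 0.3000, 0.1800, 0.2600)
After 2 days: (0.2696, 0.2404, 0.2040, 0.2860)
After 3 days: (0.2724, 0.2411, 0.2005, 0.2860)
P(in Snowy after 3 days) = 0.2005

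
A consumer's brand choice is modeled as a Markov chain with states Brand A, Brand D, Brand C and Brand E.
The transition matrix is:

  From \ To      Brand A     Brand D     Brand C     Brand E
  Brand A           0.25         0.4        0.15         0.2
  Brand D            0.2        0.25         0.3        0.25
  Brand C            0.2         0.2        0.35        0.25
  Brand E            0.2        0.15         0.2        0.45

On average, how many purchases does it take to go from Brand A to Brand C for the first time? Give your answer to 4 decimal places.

4.8276

Let t(s) be the expected number of purchases to first reach Brand C from state s, with t(Brand C) = 0. Conditioning on the first purchase:
t(Brand A) = 1 + 0.25·t(Brand A) + 0.4·t(Brand D) + 0.2·t(Brand E)
t(Brand D) = 1 + 0.2·t(Brand A) + 0.25·t(Brand D) + 0.25·t(Brand E)
t(Brand E) = 1 + 0.2·t(Brand A) + 0.15·t(Brand D) + 0.45·t(Brand E)
Solving: t(Brand A) = 4.8276, t(Brand D) = 4.1931, t(Brand E) = 4.7172.
Expected purchases from Brand A to Brand C: 4.8276.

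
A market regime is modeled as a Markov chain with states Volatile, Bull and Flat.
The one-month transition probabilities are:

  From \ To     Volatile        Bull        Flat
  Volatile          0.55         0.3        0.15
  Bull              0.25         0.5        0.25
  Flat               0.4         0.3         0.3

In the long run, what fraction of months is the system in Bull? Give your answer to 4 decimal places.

Let the stationary distribution be π with π = πP and π_1 + π_2 + π_3 = 1.
π_1 = 0.55·π_1 + 0.25·π_2 + 0.4·π_3
π_2 = 0.3·π_1 + 0.5·π_2 + 0.3·π_3
Solving with the normalization constraint gives π = (0.4044, 0.3750, 0.2206).
So the stationary probability of Bull is 0.3750.

0.3750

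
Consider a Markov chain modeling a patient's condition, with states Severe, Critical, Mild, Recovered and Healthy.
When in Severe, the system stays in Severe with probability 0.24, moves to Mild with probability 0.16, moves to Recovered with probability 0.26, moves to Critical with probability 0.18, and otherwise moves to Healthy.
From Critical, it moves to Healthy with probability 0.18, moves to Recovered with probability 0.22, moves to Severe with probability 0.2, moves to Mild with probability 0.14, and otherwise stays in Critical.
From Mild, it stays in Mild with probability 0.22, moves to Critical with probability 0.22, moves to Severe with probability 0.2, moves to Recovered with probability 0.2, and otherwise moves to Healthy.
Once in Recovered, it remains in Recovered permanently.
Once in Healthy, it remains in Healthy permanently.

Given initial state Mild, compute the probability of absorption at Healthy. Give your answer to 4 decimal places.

Let h(s) be the probability of absorption at Healthy starting from transient state s. Then h(Healthy) = 1 and h(Recovered) = 0. By first-step analysis:
h(Severe) = 0.24·h(Severe) + 0.18·h(Critical) + 0.16·h(Mild) + 0.26·0 + 0.16·1
h(Critical) = 0.2·h(Severe) + 0.26·h(Critical) + 0.14·h(Mild) + 0.22·0 + 0.18·1
h(Mild) = 0.2·h(Severe) + 0.22·h(Critical) + 0.22·h(Mild) + 0.2·0 + 0.16·1
Solving: h(Severe) = 0.4041, h(Critical) = 0.4340, h(Mild) = 0.4312.
Starting from Mild, the probability is 0.4312.

0.4312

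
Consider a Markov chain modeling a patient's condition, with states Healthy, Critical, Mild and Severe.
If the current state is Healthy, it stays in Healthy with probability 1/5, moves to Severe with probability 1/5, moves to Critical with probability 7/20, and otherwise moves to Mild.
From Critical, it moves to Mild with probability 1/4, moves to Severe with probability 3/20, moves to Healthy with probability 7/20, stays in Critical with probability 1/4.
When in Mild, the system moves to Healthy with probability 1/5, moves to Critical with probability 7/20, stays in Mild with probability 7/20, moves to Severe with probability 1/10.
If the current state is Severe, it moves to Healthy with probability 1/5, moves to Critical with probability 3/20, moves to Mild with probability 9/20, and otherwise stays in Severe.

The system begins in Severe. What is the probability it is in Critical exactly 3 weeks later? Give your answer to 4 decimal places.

Propagate the distribution vector 3 weeks from Severe.
After 0 weeks: (0.0000, 0.0000, 0.0000, 1.0000)
After 1 week: (0.2000, 0.1500, 0.4500, 0.2000)
After 2 weeks: (0.2225, 0.2950, 0.3350, 0.1475)
After 3 weeks: (0.2443, 0.2910, 0.3130, 0.1518)
P(in Critical after 3 weeks) = 0.2910

0.2910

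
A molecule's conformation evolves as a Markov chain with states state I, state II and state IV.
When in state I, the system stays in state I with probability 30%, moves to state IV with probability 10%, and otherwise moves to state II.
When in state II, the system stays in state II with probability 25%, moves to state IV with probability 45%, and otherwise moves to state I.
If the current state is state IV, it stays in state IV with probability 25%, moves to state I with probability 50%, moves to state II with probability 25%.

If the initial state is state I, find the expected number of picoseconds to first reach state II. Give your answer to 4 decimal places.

1.7895

Let t(s) be the expected number of picoseconds to first reach state II from state s, with t(state II) = 0. Conditioning on the first picosecond:
t(state I) = 1 + 0.3·t(state I) + 0.1·t(state IV)
t(state IV) = 1 + 0.5·t(state I) + 0.25·t(state IV)
Solving: t(state I) = 1.7895, t(state IV) = 2.5263.
Expected picoseconds from state I to state II: 1.7895.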